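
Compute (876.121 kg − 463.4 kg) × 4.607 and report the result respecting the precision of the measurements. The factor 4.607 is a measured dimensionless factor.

876.121 kg − 463.4 kg = 412.721 kg; the difference is limited to 1 decimal place (4 s.f.).
Carrying full precision, 412.721 × 4.607 = 1901.405647 kg; 4.607 has 4 s.f., so the result keeps min(4, 4) = 4 s.f.
Rounded to 4 significant figures: 1901 kg.

1901 kg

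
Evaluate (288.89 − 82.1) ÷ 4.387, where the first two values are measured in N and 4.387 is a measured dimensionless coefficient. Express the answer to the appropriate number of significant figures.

288.89 N − 82.1 N = 206.79 N; the difference is limited to 1 decimal place (4 s.f.).
Carrying full precision, 206.79 ÷ 4.387 = 47.136995669… N; 4.387 has 4 s.f., so the result keeps min(4, 4) = 4 s.f.
Rounded to 4 significant figures: 47.14 N.

47.14 N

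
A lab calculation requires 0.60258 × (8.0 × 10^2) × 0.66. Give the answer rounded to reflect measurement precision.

3.2 × 10^2

0.60258 × (8.0 × 10^2) × 0.66 = 318.16224
Multiplication/division keeps the fewest significant figures: 0.60258 → 5 s.f., 8.0 × 10^2 → 2 s.f., 0.66 → 2 s.f.; limit is 2.
Rounded to 2 significant figures: 3.2 × 10^2.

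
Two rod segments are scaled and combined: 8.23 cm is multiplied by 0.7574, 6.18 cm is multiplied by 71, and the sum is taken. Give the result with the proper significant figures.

8.23 × 0.7574 = 6.233402 → 6.23 cm (3 s.f., last digit at the 10^-2 place).
6.18 × 71 = 438.78 → 4.4 × 10² cm (2 s.f., last digit at the 10^1 place).
Sum: 445.013402 cm; keep the coarser place, 10^1.
Result: 4.5 × 10² cm.

4.5 × 10² cm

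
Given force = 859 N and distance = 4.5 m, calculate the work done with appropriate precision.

3.9 × 10^3 J

work done = 859 N × 4.5 m = 3865.5 J.
859 has 3 significant figures; 4.5 has 2.
Division/multiplication keeps the fewest: 2 significant figures.
Rounded: 3.9 × 10^3 J.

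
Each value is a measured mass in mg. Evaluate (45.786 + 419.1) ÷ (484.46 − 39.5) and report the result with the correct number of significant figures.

1.045

45.786 + 419.1 = 464.886, limited to 1 d.p. → 4 s.f.; 484.46 − 39.5 = 444.96, limited to 1 d.p. → 4 s.f.
Carrying full precision, 464.886 ÷ 444.96 = 1.0447815534…; keep min(4, 4) = 4 s.f.
Rounded to 4 significant figures: 1.045.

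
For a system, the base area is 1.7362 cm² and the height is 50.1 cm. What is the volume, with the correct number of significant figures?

volume = 1.7362 cm² × 50.1 cm = 86.98362 cm³.
1.7362 has 5 significant figures; 50.1 has 3.
Division/multiplication keeps the fewest: 3 significant figures.
Rounded: 87.0 cm³.

87.0 cm³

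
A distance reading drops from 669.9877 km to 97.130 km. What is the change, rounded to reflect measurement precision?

669.9877 km − 97.130 km = 572.8577 km.
Addition/subtraction keeps the fewest decimal places: 669.9877 → 4 decimal places, 97.130 → 3 decimal places; limit is 3.
Rounded to 3 decimal places: 572.858 km.

572.858 km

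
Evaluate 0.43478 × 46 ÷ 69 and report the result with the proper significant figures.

0.43478 × 46 ÷ 69 = 0.289853333333…
Multiplication/division keeps the fewest significant figures: 0.43478 → 5 s.f., 46 → 2 s.f., 69 → 2 s.f.; limit is 2.
Rounded to 2 significant figures: 2.9 × 10^-1.

2.9 × 10^-1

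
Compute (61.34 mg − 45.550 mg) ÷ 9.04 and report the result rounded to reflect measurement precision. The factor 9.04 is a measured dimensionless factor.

61.34 mg − 45.550 mg = 15.790 mg; the difference is limited to 2 decimal places (4 s.f.).
Carrying full precision, 15.790 ÷ 9.04 = 1.74668141593… mg; 9.04 has 3 s.f., so the result keeps min(4, 3) = 3 s.f.
Rounded to 3 significant figures: 1.75 mg.

1.75 mg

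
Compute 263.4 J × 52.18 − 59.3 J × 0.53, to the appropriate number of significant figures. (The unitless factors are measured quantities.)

1.371 × 10⁴ J

263.4 × 52.18 = 13744.212 → 1.374 × 10⁴ J (4 s.f., last digit at the 10^1 place).
59.3 × 0.53 = 31.429 → 31 J (2 s.f., last digit at the 10^0 place).
Difference: 13712.783 J; keep the coarser place, 10^1.
Result: 1.371 × 10⁴ J.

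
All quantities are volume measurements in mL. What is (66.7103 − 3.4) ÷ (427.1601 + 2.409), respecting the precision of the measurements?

66.7103 − 3.4 = 63.3103, limited to 1 d.p. → 3 s.f.; 427.1601 + 2.409 = 429.5691, limited to 3 d.p. → 6 s.f.
Carrying full precision, 63.3103 ÷ 429.5691 = 0.147380945231…; keep min(3, 6) = 3 s.f.
Rounded to 3 significant figures: 0.147.

0.147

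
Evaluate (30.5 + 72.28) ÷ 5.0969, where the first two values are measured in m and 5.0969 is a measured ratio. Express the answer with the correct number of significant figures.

20.17 m

30.5 m + 72.28 m = 102.78 m; the sum is limited to 1 decimal place (4 s.f.).
Carrying full precision, 102.78 ÷ 5.0969 = 20.165198454… m; 5.0969 has 5 s.f., so the result keeps min(4, 5) = 4 s.f.
Rounded to 4 significant figures: 20.17 m.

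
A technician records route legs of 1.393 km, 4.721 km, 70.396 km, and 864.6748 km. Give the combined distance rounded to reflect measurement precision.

9.41185 × 10^2 km

1.393 km + 4.721 km + 70.396 km + 864.6748 km = 941.1848 km.
Addition/subtraction keeps the fewest decimal places: 1.393 → 3 decimal places, 4.721 → 3 decimal places, 70.396 → 3 decimal places, 864.6748 → 4 decimal places; limit is 3.
Rounded to 3 decimal places: 9.41185 × 10^2 km.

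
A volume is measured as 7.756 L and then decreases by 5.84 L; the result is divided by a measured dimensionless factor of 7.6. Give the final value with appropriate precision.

7.756 L − 5.84 L = 1.916 L; the difference is limited to 2 decimal places (3 s.f.).
Carrying full precision, 1.916 ÷ 7.6 = 0.252105263158… L; 7.6 has 2 s.f., so the result keeps min(3, 2) = 2 s.f.
Rounded to 2 significant figures: 0.25 L.

0.25 L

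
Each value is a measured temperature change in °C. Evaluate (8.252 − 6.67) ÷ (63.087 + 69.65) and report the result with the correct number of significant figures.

8.252 − 6.67 = 1.582, limited to 2 d.p. → 3 s.f.; 63.087 + 69.65 = 132.737, limited to 2 d.p. → 5 s.f.
Carrying full precision, 1.582 ÷ 132.737 = 0.0119183046174…; keep min(3, 5) = 3 s.f.
Rounded to 3 significant figures: 0.0119.

0.0119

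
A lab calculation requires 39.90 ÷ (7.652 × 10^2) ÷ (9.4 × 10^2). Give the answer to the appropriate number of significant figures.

39.90 ÷ (7.652 × 10^2) ÷ (9.4 × 10^2) = 0.0000554715218383…
Multiplication/division keeps the fewest significant figures: 39.90 → 4 s.f., 7.652 × 10^2 → 4 s.f., 9.4 × 10^2 → 2 s.f.; limit is 2.
Rounded to 2 significant figures: 5.5 × 10^-5.

5.5 × 10^-5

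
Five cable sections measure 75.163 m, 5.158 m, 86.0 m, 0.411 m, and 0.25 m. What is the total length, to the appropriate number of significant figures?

167.0 m

75.163 m + 5.158 m + 86.0 m + 0.411 m + 0.25 m = 166.982 m.
Addition/subtraction keeps the fewest decimal places: 75.163 → 3 decimal places, 5.158 → 3 decimal places, 86.0 → 1 decimal place, 0.411 → 3 decimal places, 0.25 → 2 decimal places; limit is 1.
Rounded to 1 decimal place: 167.0 m.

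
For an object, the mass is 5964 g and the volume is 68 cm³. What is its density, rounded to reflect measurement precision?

density = 5964 g ÷ 68 cm³ = 87.7058823529… g/cm³.
5964 has 4 significant figures; 68 has 2.
Division/multiplication keeps the fewest: 2 significant figures.
Rounded: 88 g/cm³.

88 g/cm³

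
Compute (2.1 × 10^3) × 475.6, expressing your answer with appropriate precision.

1.0 × 10^6

(2.1 × 10^3) × 475.6 = 998760
Multiplication/division keeps the fewest significant figures: 2.1 × 10^3 → 2 s.f., 475.6 → 4 s.f.; limit is 2.
Rounded to 2 significant figures: 1.0 × 10^6.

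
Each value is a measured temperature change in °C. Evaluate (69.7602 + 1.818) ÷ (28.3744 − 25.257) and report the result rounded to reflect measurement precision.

69.7602 + 1.818 = 71.5782, limited to 3 d.p. → 5 s.f.; 28.3744 − 25.257 = 3.1174, limited to 3 d.p. → 4 s.f.
Carrying full precision, 71.5782 ÷ 3.1174 = 22.9608648233…; keep min(5, 4) = 4 s.f.
Rounded to 4 significant figures: 22.96.

22.96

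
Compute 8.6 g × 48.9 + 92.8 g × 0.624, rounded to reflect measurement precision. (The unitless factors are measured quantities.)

8.6 × 48.9 = 420.54 → 4.2 × 10^2 g (2 s.f., last digit at the 10^1 place).
92.8 × 0.624 = 57.9072 → 57.9 g (3 s.f., last digit at the 10^-1 place).
Sum: 478.4472 g; keep the coarser place, 10^1.
Result: 4.8 × 10^2 g.

4.8 × 10^2 g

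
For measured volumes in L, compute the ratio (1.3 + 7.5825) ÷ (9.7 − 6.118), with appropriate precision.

2.5

1.3 + 7.5825 = 8.8825, limited to 1 d.p. → 2 s.f.; 9.7 − 6.118 = 3.582, limited to 1 d.p. → 2 s.f.
Carrying full precision, 8.8825 ÷ 3.582 = 2.47975991066…; keep min(2, 2) = 2 s.f.
Rounded to 2 significant figures: 2.5.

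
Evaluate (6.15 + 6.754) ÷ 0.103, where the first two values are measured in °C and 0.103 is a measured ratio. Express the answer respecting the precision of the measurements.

1.25 × 10^2 °C

6.15 °C + 6.754 °C = 12.904 °C; the sum is limited to 2 decimal places (4 s.f.).
Carrying full precision, 12.904 ÷ 0.103 = 125.281553398… °C; 0.103 has 3 s.f., so the result keeps min(4, 3) = 3 s.f.
Rounded to 3 significant figures: 1.25 × 10^2 °C.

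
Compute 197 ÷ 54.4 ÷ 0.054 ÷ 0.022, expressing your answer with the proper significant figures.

197 ÷ 54.4 ÷ 0.054 ÷ 0.022 = 3048.25212913…
Multiplication/division keeps the fewest significant figures: 197 → 3 s.f., 54.4 → 3 s.f., 0.054 → 2 s.f., 0.022 → 2 s.f.; limit is 2.
Rounded to 2 significant figures: 3.0 × 10³.

3.0 × 10³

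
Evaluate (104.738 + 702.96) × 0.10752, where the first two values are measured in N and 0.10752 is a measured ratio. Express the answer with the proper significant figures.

104.738 N + 702.96 N = 807.698 N; the sum is limited to 2 decimal places (5 s.f.).
Carrying full precision, 807.698 × 0.10752 = 86.84368896 N; 0.10752 has 5 s.f., so the result keeps min(5, 5) = 5 s.f.
Rounded to 5 significant figures: 86.844 N.

86.844 N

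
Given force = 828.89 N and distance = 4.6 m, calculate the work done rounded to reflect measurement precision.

3.8 × 10^3 J

work done = 828.89 N × 4.6 m = 3812.894 J.
828.89 has 5 significant figures; 4.6 has 2.
Division/multiplication keeps the fewest: 2 significant figures.
Rounded: 3.8 × 10^3 J.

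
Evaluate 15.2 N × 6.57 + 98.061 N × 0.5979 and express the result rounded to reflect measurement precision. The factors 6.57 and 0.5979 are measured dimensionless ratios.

15.2 × 6.57 = 99.864 → 99.9 N (3 s.f., last digit at the 10^-1 place).
98.061 × 0.5979 = 58.6306719 → 58.63 N (4 s.f., last digit at the 10^-2 place).
Sum: 158.4946719 N; keep the coarser place, 10^-1.
Result: 158.5 N.

158.5 N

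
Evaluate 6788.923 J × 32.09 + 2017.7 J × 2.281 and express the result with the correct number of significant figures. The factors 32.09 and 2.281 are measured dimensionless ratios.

2.225 × 10⁵ J

6788.923 × 32.09 = 217856.53907 → 2.179 × 10⁵ J (4 s.f., last digit at the 10^2 place).
2017.7 × 2.281 = 4602.3737 → 4602 J (4 s.f., last digit at the 10^0 place).
Sum: 222458.91277 J; keep the coarser place, 10^2.
Result: 2.225 × 10⁵ J.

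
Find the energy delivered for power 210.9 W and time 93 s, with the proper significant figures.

2.0 × 10⁴ J

energy delivered = 210.9 W × 93 s = 19613.7 J.
210.9 has 4 significant figures; 93 has 2.
Division/multiplication keeps the fewest: 2 significant figures.
Rounded: 2.0 × 10⁴ J.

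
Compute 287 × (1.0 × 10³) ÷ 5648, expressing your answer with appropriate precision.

51

287 × (1.0 × 10³) ÷ 5648 = 50.8144475921…
Multiplication/division keeps the fewest significant figures: 287 → 3 s.f., 1.0 × 10³ → 2 s.f., 5648 → 4 s.f.; limit is 2.
Rounded to 2 significant figures: 51.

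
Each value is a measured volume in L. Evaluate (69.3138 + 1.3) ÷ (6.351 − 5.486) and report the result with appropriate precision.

81.6

69.3138 + 1.3 = 70.6138, limited to 1 d.p. → 3 s.f.; 6.351 − 5.486 = 0.865, limited to 3 d.p. → 3 s.f.
Carrying full precision, 70.6138 ÷ 0.865 = 81.6344508671…; keep min(3, 3) = 3 s.f.
Rounded to 3 significant figures: 81.6.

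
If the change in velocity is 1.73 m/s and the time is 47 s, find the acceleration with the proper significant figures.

0.037 m/s²

acceleration = 1.73 m/s ÷ 47 s = 0.0368085106383… m/s².
1.73 has 3 significant figures; 47 has 2.
Division/multiplication keeps the fewest: 2 significant figures.
Rounded: 0.037 m/s².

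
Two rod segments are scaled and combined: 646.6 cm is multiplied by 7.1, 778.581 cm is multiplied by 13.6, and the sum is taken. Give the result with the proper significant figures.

646.6 × 7.1 = 4590.86 → 4.6 × 10³ cm (2 s.f., last digit at the 10^2 place).
778.581 × 13.6 = 10588.7016 → 1.06 × 10⁴ cm (3 s.f., last digit at the 10^2 place).
Sum: 15179.5616 cm; keep the coarser place, 10^2.
Result: 1.52 × 10⁴ cm.

1.52 × 10⁴ cm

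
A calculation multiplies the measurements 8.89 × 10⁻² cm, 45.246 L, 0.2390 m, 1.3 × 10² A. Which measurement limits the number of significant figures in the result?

8.89 × 10⁻² cm → 3 s.f.; 45.246 L → 5 s.f.; 0.2390 m → 4 s.f.; 1.3 × 10² A → 2 s.f.
The fewest is 2 significant figures, from 1.3 × 10² A.

1.3 × 10² A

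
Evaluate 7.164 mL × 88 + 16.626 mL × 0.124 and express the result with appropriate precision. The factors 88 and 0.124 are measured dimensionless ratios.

7.164 × 88 = 630.432 → 6.3 × 10^2 mL (2 s.f., last digit at the 10^1 place).
16.626 × 0.124 = 2.061624 → 2.06 mL (3 s.f., last digit at the 10^-2 place).
Sum: 632.493624 mL; keep the coarser place, 10^1.
Result: 6.3 × 10^2 mL.

6.3 × 10^2 mL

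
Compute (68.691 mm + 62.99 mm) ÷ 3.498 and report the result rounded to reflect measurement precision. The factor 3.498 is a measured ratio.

68.691 mm + 62.99 mm = 131.681 mm; the sum is limited to 2 decimal places (5 s.f.).
Carrying full precision, 131.681 ÷ 3.498 = 37.6446540881… mm; 3.498 has 4 s.f., so the result keeps min(5, 4) = 4 s.f.
Rounded to 4 significant figures: 37.64 mm.

37.64 mm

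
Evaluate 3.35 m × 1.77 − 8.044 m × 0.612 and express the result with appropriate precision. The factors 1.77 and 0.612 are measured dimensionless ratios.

1.01 m

3.35 × 1.77 = 5.9295 → 5.93 m (3 s.f., last digit at the 10^-2 place).
8.044 × 0.612 = 4.922928 → 4.92 m (3 s.f., last digit at the 10^-2 place).
Difference: 1.006572 m; keep the coarser place, 10^-2.
Result: 1.01 m.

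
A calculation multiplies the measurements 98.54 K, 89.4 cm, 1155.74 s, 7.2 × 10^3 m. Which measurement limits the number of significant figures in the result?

7.2 × 10^3 m

98.54 K → 4 s.f.; 89.4 cm → 3 s.f.; 1155.74 s → 6 s.f.; 7.2 × 10^3 m → 2 s.f.
The fewest is 2 significant figures, from 7.2 × 10^3 m.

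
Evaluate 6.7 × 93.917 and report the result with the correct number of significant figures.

6.3 × 10²

6.7 × 93.917 = 629.2439
Multiplication/division keeps the fewest significant figures: 6.7 → 2 s.f., 93.917 → 5 s.f.; limit is 2.
Rounded to 2 significant figures: 6.3 × 10².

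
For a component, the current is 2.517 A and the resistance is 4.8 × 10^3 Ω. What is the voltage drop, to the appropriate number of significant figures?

voltage drop = 2.517 A × 4.8 × 10^3 Ω = 12081.6 V.
2.517 has 4 significant figures; 4.8 × 10^3 has 2.
Division/multiplication keeps the fewest: 2 significant figures.
Rounded: 1.2 × 10^4 V.

1.2 × 10^4 V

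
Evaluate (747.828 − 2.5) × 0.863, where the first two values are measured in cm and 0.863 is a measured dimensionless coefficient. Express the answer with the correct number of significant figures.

747.828 cm − 2.5 cm = 745.328 cm; the difference is limited to 1 decimal place (4 s.f.).
Carrying full precision, 745.328 × 0.863 = 643.218064 cm; 0.863 has 3 s.f., so the result keeps min(4, 3) = 3 s.f.
Rounded to 3 significant figures: 643 cm.

643 cm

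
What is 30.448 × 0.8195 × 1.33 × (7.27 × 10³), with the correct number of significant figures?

30.448 × 0.8195 × 1.33 × (7.27 × 10³) = 241264.698198…
Multiplication/division keeps the fewest significant figures: 30.448 → 5 s.f., 0.8195 → 4 s.f., 1.33 → 3 s.f., 7.27 × 10³ → 3 s.f.; limit is 3.
Rounded to 3 significant figures: 2.41 × 10⁵.

2.41 × 10⁵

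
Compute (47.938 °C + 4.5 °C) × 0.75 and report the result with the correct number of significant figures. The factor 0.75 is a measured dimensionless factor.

39 °C

47.938 °C + 4.5 °C = 52.438 °C; the sum is limited to 1 decimal place (3 s.f.).
Carrying full precision, 52.438 × 0.75 = 39.3285 °C; 0.75 has 2 s.f., so the result keeps min(3, 2) = 2 s.f.
Rounded to 2 significant figures: 39 °C.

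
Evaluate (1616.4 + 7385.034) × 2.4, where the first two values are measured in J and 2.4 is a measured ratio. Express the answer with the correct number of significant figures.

2.2 × 10⁴ J

1616.4 J + 7385.034 J = 9001.434 J; the sum is limited to 1 decimal place (5 s.f.).
Carrying full precision, 9001.434 × 2.4 = 21603.4416 J; 2.4 has 2 s.f., so the result keeps min(5, 2) = 2 s.f.
Rounded to 2 significant figures: 2.2 × 10⁴ J.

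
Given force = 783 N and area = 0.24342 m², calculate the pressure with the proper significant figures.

pressure = 783 N ÷ 0.24342 m² = 3216.66255854… Pa.
783 has 3 significant figures; 0.24342 has 5.
Division/multiplication keeps the fewest: 3 significant figures.
Rounded: 3.22 × 10^3 Pa.

3.22 × 10^3 Pa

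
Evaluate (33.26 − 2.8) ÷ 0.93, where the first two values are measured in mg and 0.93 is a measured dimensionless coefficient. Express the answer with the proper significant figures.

33.26 mg − 2.8 mg = 30.46 mg; the difference is limited to 1 decimal place (3 s.f.).
Carrying full precision, 30.46 ÷ 0.93 = 32.752688172… mg; 0.93 has 2 s.f., so the result keeps min(3, 2) = 2 s.f.
Rounded to 2 significant figures: 33 mg.

33 mg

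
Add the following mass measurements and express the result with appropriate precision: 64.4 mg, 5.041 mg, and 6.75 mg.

76.2 mg

64.4 mg + 5.041 mg + 6.75 mg = 76.191 mg.
Addition/subtraction keeps the fewest decimal places: 64.4 → 1 decimal place, 5.041 → 3 decimal places, 6.75 → 2 decimal places; limit is 1.
Rounded to 1 decimal place: 76.2 mg.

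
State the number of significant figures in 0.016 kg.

0.016: leading zeros are not significant.

2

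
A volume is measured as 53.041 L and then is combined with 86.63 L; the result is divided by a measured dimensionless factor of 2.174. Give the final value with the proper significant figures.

53.041 L + 86.63 L = 139.671 L; the sum is limited to 2 decimal places (5 s.f.).
Carrying full precision, 139.671 ÷ 2.174 = 64.2460901564… L; 2.174 has 4 s.f., so the result keeps min(5, 4) = 4 s.f.
Rounded to 4 significant figures: 64.25 L.

64.25 L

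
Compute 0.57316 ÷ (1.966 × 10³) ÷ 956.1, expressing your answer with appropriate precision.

3.049 × 10⁻⁷

0.57316 ÷ (1.966 × 10³) ÷ 956.1 = 3.04922198449 × 10^-7…
Multiplication/division keeps the fewest significant figures: 0.57316 → 5 s.f., 1.966 × 10³ → 4 s.f., 956.1 → 4 s.f.; limit is 4.
Rounded to 4 significant figures: 3.049 × 10⁻⁷.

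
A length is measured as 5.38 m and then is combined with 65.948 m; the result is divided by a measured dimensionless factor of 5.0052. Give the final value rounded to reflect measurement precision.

14.25 m

5.38 m + 65.948 m = 71.328 m; the sum is limited to 2 decimal places (4 s.f.).
Carrying full precision, 71.328 ÷ 5.0052 = 14.2507791896… m; 5.0052 has 5 s.f., so the result keeps min(4, 5) = 4 s.f.
Rounded to 4 significant figures: 14.25 m.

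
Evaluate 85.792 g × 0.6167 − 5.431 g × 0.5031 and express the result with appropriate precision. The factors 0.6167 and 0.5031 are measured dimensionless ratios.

50.18 g

85.792 × 0.6167 = 52.9079264 → 52.91 g (4 s.f., last digit at the 10^-2 place).
5.431 × 0.5031 = 2.7323361 → 2.732 g (4 s.f., last digit at the 10^-3 place).
Difference: 50.1755903 g; keep the coarser place, 10^-2.
Result: 50.18 g.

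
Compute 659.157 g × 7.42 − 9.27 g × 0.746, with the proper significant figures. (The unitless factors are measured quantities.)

4.88 × 10^3 g

659.157 × 7.42 = 4890.94494 → 4.89 × 10^3 g (3 s.f., last digit at the 10^1 place).
9.27 × 0.746 = 6.91542 → 6.92 g (3 s.f., last digit at the 10^-2 place).
Difference: 4884.02952 g; keep the coarser place, 10^1.
Result: 4.88 × 10^3 g.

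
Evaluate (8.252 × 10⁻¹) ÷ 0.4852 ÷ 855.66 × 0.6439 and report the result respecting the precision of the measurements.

0.001280

(8.252 × 10⁻¹) ÷ 0.4852 ÷ 855.66 × 0.6439 = 0.00127983983052…
Multiplication/division keeps the fewest significant figures: 8.252 × 10⁻¹ → 4 s.f., 0.4852 → 4 s.f., 855.66 → 5 s.f., 0.6439 → 4 s.f.; limit is 4.
Rounded to 4 significant figures: 0.001280.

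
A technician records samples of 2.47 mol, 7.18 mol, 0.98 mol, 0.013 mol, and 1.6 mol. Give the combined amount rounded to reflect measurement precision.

12.2 mol

2.47 mol + 7.18 mol + 0.98 mol + 0.013 mol + 1.6 mol = 12.243 mol.
Addition/subtraction keeps the fewest decimal places: 2.47 → 2 decimal places, 7.18 → 2 decimal places, 0.98 → 2 decimal places, 0.013 → 3 decimal places, 1.6 → 1 decimal place; limit is 1.
Rounded to 1 decimal place: 12.2 mol.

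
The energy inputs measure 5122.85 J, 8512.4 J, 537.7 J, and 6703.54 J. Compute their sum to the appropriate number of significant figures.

20876.5 J

5122.85 J + 8512.4 J + 537.7 J + 6703.54 J = 20876.49 J.
Addition/subtraction keeps the fewest decimal places: 5122.85 → 2 decimal places, 8512.4 → 1 decimal place, 537.7 → 1 decimal place, 6703.54 → 2 decimal places; limit is 1.
Rounded to 1 decimal place: 20876.5 J.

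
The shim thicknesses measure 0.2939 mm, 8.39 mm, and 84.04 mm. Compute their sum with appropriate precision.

0.2939 mm + 8.39 mm + 84.04 mm = 92.7239 mm.
Addition/subtraction keeps the fewest decimal places: 0.2939 → 4 decimal places, 8.39 → 2 decimal places, 84.04 → 2 decimal places; limit is 2.
Rounded to 2 decimal places: 92.72 mm.

92.72 mm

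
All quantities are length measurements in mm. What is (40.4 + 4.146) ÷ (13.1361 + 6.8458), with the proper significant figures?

2.23

40.4 + 4.146 = 44.546, limited to 1 d.p. → 3 s.f.; 13.1361 + 6.8458 = 19.9819, limited to 4 d.p. → 6 s.f.
Carrying full precision, 44.546 ÷ 19.9819 = 2.22931753237…; keep min(3, 6) = 3 s.f.
Rounded to 3 significant figures: 2.23.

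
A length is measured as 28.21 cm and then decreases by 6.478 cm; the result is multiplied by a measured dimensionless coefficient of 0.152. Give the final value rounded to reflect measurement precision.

28.21 cm − 6.478 cm = 21.732 cm; the difference is limited to 2 decimal places (4 s.f.).
Carrying full precision, 21.732 × 0.152 = 3.303264 cm; 0.152 has 3 s.f., so the result keeps min(4, 3) = 3 s.f.
Rounded to 3 significant figures: 3.30 cm.

3.30 cm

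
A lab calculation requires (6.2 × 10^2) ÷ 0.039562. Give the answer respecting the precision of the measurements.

(6.2 × 10^2) ÷ 0.039562 = 15671.6040645…
Multiplication/division keeps the fewest significant figures: 6.2 × 10^2 → 2 s.f., 0.039562 → 5 s.f.; limit is 2.
Rounded to 2 significant figures: 1.6 × 10^4.

1.6 × 10^4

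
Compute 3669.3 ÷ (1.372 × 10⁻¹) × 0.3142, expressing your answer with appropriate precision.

8.403 × 10³

3669.3 ÷ (1.372 × 10⁻¹) × 0.3142 = 8403.01793003…
Multiplication/division keeps the fewest significant figures: 3669.3 → 5 s.f., 1.372 × 10⁻¹ → 4 s.f., 0.3142 → 4 s.f.; limit is 4.
Rounded to 4 significant figures: 8.403 × 10³.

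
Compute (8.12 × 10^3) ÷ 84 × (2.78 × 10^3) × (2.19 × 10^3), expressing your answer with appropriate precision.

(8.12 × 10^3) ÷ 84 × (2.78 × 10^3) × (2.19 × 10^3) = 588526000…
Multiplication/division keeps the fewest significant figures: 8.12 × 10^3 → 3 s.f., 84 → 2 s.f., 2.78 × 10^3 → 3 s.f., 2.19 × 10^3 → 3 s.f.; limit is 2.
Rounded to 2 significant figures: 5.9 × 10^8.

5.9 × 10^8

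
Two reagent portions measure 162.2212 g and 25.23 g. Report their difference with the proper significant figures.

162.2212 g − 25.23 g = 136.9912 g.
Addition/subtraction keeps the fewest decimal places: 162.2212 → 4 decimal places, 25.23 → 2 decimal places; limit is 2.
Rounded to 2 decimal places: 136.99 g.

136.99 g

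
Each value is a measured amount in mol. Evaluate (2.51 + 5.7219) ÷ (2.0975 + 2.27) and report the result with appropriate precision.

2.51 + 5.7219 = 8.2319, limited to 2 d.p. → 3 s.f.; 2.0975 + 2.27 = 4.3675, limited to 2 d.p. → 3 s.f.
Carrying full precision, 8.2319 ÷ 4.3675 = 1.8848082427…; keep min(3, 3) = 3 s.f.
Rounded to 3 significant figures: 1.88.

1.88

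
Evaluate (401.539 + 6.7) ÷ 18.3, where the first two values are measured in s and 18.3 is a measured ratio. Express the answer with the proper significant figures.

401.539 s + 6.7 s = 408.239 s; the sum is limited to 1 decimal place (4 s.f.).
Carrying full precision, 408.239 ÷ 18.3 = 22.3081420765… s; 18.3 has 3 s.f., so the result keeps min(4, 3) = 3 s.f.
Rounded to 3 significant figures: 22.3 s.

22.3 s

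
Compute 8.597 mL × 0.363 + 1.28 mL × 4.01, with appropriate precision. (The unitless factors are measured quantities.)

8.25 mL

8.597 × 0.363 = 3.120711 → 3.12 mL (3 s.f., last digit at the 10^-2 place).
1.28 × 4.01 = 5.1328 → 5.13 mL (3 s.f., last digit at the 10^-2 place).
Sum: 8.253511 mL; keep the coarser place, 10^-2.
Result: 8.25 mL.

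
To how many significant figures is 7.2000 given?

5

7.2000: trailing zeros after a decimal point are significant.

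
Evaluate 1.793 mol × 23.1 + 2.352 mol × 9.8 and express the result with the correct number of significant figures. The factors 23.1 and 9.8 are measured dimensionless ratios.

64 mol

1.793 × 23.1 = 41.4183 → 41.4 mol (3 s.f., last digit at the 10^-1 place).
2.352 × 9.8 = 23.0496 → 23 mol (2 s.f., last digit at the 10^0 place).
Sum: 64.4679 mol; keep the coarser place, 10^0.
Result: 64 mol.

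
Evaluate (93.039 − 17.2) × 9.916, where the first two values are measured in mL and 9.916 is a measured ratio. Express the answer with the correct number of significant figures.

93.039 mL − 17.2 mL = 75.839 mL; the difference is limited to 1 decimal place (3 s.f.).
Carrying full precision, 75.839 × 9.916 = 752.019524 mL; 9.916 has 4 s.f., so the result keeps min(3, 4) = 3 s.f.
Rounded to 3 significant figures: 752 mL.

752 mL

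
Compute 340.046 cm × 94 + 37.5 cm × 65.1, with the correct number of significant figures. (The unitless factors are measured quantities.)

3.4 × 10⁴ cm

340.046 × 94 = 31964.324 → 3.2 × 10⁴ cm (2 s.f., last digit at the 10^3 place).
37.5 × 65.1 = 2441.25 → 2.44 × 10³ cm (3 s.f., last digit at the 10^1 place).
Sum: 34405.574 cm; keep the coarser place, 10^3.
Result: 3.4 × 10⁴ cm.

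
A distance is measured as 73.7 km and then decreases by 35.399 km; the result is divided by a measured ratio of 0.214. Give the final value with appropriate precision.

179 km

73.7 km − 35.399 km = 38.301 km; the difference is limited to 1 decimal place (3 s.f.).
Carrying full precision, 38.301 ÷ 0.214 = 178.976635514… km; 0.214 has 3 s.f., so the result keeps min(3, 3) = 3 s.f.
Rounded to 3 significant figures: 179 km.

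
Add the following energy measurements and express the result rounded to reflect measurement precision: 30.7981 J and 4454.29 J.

4485.09 J

30.7981 J + 4454.29 J = 4485.0881 J.
Addition/subtraction keeps the fewest decimal places: 30.7981 → 4 decimal places, 4454.29 → 2 decimal places; limit is 2.
Rounded to 2 decimal places: 4485.09 J.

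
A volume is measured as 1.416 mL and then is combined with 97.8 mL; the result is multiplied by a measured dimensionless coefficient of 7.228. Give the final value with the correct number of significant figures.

1.416 mL + 97.8 mL = 99.216 mL; the sum is limited to 1 decimal place (3 s.f.).
Carrying full precision, 99.216 × 7.228 = 717.133248 mL; 7.228 has 4 s.f., so the result keeps min(3, 4) = 3 s.f.
Rounded to 3 significant figures: 717 mL.

717 mL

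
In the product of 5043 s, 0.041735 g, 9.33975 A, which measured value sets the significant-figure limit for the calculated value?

5043 s → 4 s.f.; 0.041735 g → 5 s.f.; 9.33975 A → 6 s.f.
The fewest is 4 significant figures, from 5043 s.

5043 s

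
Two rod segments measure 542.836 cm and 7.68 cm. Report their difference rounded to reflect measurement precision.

542.836 cm − 7.68 cm = 535.156 cm.
Addition/subtraction keeps the fewest decimal places: 542.836 → 3 decimal places, 7.68 → 2 decimal places; limit is 2.
Rounded to 2 decimal places: 535.16 cm.

535.16 cm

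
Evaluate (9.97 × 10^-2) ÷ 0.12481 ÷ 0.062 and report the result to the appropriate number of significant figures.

13

(9.97 × 10^-2) ÷ 0.12481 ÷ 0.062 = 12.884099961…
Multiplication/division keeps the fewest significant figures: 9.97 × 10^-2 → 3 s.f., 0.12481 → 5 s.f., 0.062 → 2 s.f.; limit is 2.
Rounded to 2 significant figures: 13.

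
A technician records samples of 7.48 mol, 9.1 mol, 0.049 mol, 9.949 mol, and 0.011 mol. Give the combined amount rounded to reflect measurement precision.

7.48 mol + 9.1 mol + 0.049 mol + 9.949 mol + 0.011 mol = 26.589 mol.
Addition/subtraction keeps the fewest decimal places: 7.48 → 2 decimal places, 9.1 → 1 decimal place, 0.049 → 3 decimal places, 9.949 → 3 decimal places, 0.011 → 3 decimal places; limit is 1.
Rounded to 1 decimal place: 26.6 mol.

26.6 mol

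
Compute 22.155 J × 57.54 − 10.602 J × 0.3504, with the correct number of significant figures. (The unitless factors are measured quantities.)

1271 J

22.155 × 57.54 = 1274.7987 → 1275 J (4 s.f., last digit at the 10^0 place).
10.602 × 0.3504 = 3.7149408 → 3.715 J (4 s.f., last digit at the 10^-3 place).
Difference: 1271.0837592 J; keep the coarser place, 10^0.
Result: 1271 J.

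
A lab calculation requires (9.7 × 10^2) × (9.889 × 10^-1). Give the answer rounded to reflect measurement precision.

(9.7 × 10^2) × (9.889 × 10^-1) = 959.233
Multiplication/division keeps the fewest significant figures: 9.7 × 10^2 → 2 s.f., 9.889 × 10^-1 → 4 s.f.; limit is 2.
Rounded to 2 significant figures: 9.6 × 10^2.

9.6 × 10^2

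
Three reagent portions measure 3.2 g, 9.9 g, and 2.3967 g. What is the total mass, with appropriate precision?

15.5 g

3.2 g + 9.9 g + 2.3967 g = 15.4967 g.
Addition/subtraction keeps the fewest decimal places: 3.2 → 1 decimal place, 9.9 → 1 decimal place, 2.3967 → 4 decimal places; limit is 1.
Rounded to 1 decimal place: 15.5 g.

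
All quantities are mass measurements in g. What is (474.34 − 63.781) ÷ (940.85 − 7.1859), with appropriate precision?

0.43973

474.34 − 63.781 = 410.559, limited to 2 d.p. → 5 s.f.; 940.85 − 7.1859 = 933.6641, limited to 2 d.p. → 5 s.f.
Carrying full precision, 410.559 ÷ 933.6641 = 0.439728806109…; keep min(5, 5) = 5 s.f.
Rounded to 5 significant figures: 0.43973.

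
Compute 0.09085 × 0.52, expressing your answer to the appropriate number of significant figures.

0.09085 × 0.52 = 0.047242
Multiplication/division keeps the fewest significant figures: 0.09085 → 4 s.f., 0.52 → 2 s.f.; limit is 2.
Rounded to 2 significant figures: 4.7 × 10^-2.

4.7 × 10^-2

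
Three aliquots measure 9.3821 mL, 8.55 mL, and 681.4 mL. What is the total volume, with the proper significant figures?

699.3 mL

9.3821 mL + 8.55 mL + 681.4 mL = 699.3321 mL.
Addition/subtraction keeps the fewest decimal places: 9.3821 → 4 decimal places, 8.55 → 2 decimal places, 681.4 → 1 decimal place; limit is 1.
Rounded to 1 decimal place: 699.3 mL.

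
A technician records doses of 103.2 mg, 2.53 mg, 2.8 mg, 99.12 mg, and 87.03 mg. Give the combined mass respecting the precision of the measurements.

294.7 mg

103.2 mg + 2.53 mg + 2.8 mg + 99.12 mg + 87.03 mg = 294.68 mg.
Addition/subtraction keeps the fewest decimal places: 103.2 → 1 decimal place, 2.53 → 2 decimal places, 2.8 → 1 decimal place, 99.12 → 2 decimal places, 87.03 → 2 decimal places; limit is 1.
Rounded to 1 decimal place: 294.7 mg.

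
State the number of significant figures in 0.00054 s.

0.00054: leading zeros are not significant.

2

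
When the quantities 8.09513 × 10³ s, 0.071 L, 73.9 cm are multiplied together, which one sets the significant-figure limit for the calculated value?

0.071 L

8.09513 × 10³ s → 6 s.f.; 0.071 L → 2 s.f.; 73.9 cm → 3 s.f.
The fewest is 2 significant figures, from 0.071 L.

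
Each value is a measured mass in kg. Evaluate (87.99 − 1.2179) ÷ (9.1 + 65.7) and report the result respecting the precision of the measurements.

1.16

87.99 − 1.2179 = 86.7721, limited to 2 d.p. → 4 s.f.; 9.1 + 65.7 = 74.8, limited to 1 d.p. → 3 s.f.
Carrying full precision, 86.7721 ÷ 74.8 = 1.16005481283…; keep min(4, 3) = 3 s.f.
Rounded to 3 significant figures: 1.16.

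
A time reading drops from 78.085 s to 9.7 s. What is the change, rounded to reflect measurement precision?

68.4 s

78.085 s − 9.7 s = 68.385 s.
Addition/subtraction keeps the fewest decimal places: 78.085 → 3 decimal places, 9.7 → 1 decimal place; limit is 1.
Rounded to 1 decimal place: 68.4 s.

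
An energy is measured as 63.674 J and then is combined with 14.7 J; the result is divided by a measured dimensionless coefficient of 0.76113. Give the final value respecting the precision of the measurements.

103 J

63.674 J + 14.7 J = 78.374 J; the sum is limited to 1 decimal place (3 s.f.).
Carrying full precision, 78.374 ÷ 0.76113 = 102.970583212… J; 0.76113 has 5 s.f., so the result keeps min(3, 5) = 3 s.f.
Rounded to 3 significant figures: 103 J.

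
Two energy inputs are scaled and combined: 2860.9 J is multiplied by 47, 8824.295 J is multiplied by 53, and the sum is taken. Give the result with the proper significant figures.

6.0 × 10^5 J

2860.9 × 47 = 134462.3 → 1.3 × 10^5 J (2 s.f., last digit at the 10^4 place).
8824.295 × 53 = 467687.635 → 4.7 × 10^5 J (2 s.f., last digit at the 10^4 place).
Sum: 602149.935 J; keep the coarser place, 10^4.
Result: 6.0 × 10^5 J.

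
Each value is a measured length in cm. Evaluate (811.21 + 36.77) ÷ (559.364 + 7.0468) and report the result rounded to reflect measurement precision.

811.21 + 36.77 = 847.98, limited to 2 d.p. → 5 s.f.; 559.364 + 7.0468 = 566.4108, limited to 3 d.p. → 6 s.f.
Carrying full precision, 847.98 ÷ 566.4108 = 1.4971112839…; keep min(5, 6) = 5 s.f.
Rounded to 5 significant figures: 1.4971.

1.4971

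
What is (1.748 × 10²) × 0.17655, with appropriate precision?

(1.748 × 10²) × 0.17655 = 30.86094
Multiplication/division keeps the fewest significant figures: 1.748 × 10² → 4 s.f., 0.17655 → 5 s.f.; limit is 4.
Rounded to 4 significant figures: 30.86.

30.86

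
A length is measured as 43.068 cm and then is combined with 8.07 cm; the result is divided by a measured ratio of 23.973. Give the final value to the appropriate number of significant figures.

43.068 cm + 8.07 cm = 51.138 cm; the sum is limited to 2 decimal places (4 s.f.).
Carrying full precision, 51.138 ÷ 23.973 = 2.13314979352… cm; 23.973 has 5 s.f., so the result keeps min(4, 5) = 4 s.f.
Rounded to 4 significant figures: 2.133 cm.

2.133 cm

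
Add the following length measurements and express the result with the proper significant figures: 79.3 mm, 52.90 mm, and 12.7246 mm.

79.3 mm + 52.90 mm + 12.7246 mm = 144.9246 mm.
Addition/subtraction keeps the fewest decimal places: 79.3 → 1 decimal place, 52.90 → 2 decimal places, 12.7246 → 4 decimal places; limit is 1.
Rounded to 1 decimal place: 144.9 mm.

144.9 mm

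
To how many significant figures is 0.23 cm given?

2

0.23: leading zeros are not significant.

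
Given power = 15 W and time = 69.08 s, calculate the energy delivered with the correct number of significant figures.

1.0 × 10³ J

energy delivered = 15 W × 69.08 s = 1036.2 J.
15 has 2 significant figures; 69.08 has 4.
Division/multiplication keeps the fewest: 2 significant figures.
Rounded: 1.0 × 10³ J.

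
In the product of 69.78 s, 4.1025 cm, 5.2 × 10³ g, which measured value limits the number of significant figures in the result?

5.2 × 10³ g

69.78 s → 4 s.f.; 4.1025 cm → 5 s.f.; 5.2 × 10³ g → 2 s.f.
The fewest is 2 significant figures, from 5.2 × 10³ g.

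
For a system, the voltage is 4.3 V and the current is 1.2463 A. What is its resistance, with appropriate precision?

3.5 Ω

resistance = 4.3 V ÷ 1.2463 A = 3.45021262938… Ω.
4.3 has 2 significant figures; 1.2463 has 5.
Division/multiplication keeps the fewest: 2 significant figures.
Rounded: 3.5 Ω.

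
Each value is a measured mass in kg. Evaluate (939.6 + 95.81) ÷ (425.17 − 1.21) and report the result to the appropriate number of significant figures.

939.6 + 95.81 = 1035.41, limited to 1 d.p. → 5 s.f.; 425.17 − 1.21 = 423.96, limited to 2 d.p. → 5 s.f.
Carrying full precision, 1035.41 ÷ 423.96 = 2.44223511652…; keep min(5, 5) = 5 s.f.
Rounded to 5 significant figures: 2.4422.

2.4422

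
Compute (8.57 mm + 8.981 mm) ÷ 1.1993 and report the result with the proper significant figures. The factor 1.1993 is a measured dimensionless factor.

8.57 mm + 8.981 mm = 17.551 mm; the sum is limited to 2 decimal places (4 s.f.).
Carrying full precision, 17.551 ÷ 1.1993 = 14.6343700492… mm; 1.1993 has 5 s.f., so the result keeps min(4, 5) = 4 s.f.
Rounded to 4 significant figures: 14.63 mm.

14.63 mm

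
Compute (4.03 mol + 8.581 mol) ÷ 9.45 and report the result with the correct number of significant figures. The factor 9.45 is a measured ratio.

1.33 mol

4.03 mol + 8.581 mol = 12.611 mol; the sum is limited to 2 decimal places (4 s.f.).
Carrying full precision, 12.611 ÷ 9.45 = 1.3344973545… mol; 9.45 has 3 s.f., so the result keeps min(4, 3) = 3 s.f.
Rounded to 3 significant figures: 1.33 mol.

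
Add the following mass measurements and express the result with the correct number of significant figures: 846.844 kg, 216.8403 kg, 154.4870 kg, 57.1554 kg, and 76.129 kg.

846.844 kg + 216.8403 kg + 154.4870 kg + 57.1554 kg + 76.129 kg = 1351.4557 kg.
Addition/subtraction keeps the fewest decimal places: 846.844 → 3 decimal places, 216.8403 → 4 decimal places, 154.4870 → 4 decimal places, 57.1554 → 4 decimal places, 76.129 → 3 decimal places; limit is 3.
Rounded to 3 decimal places: 1351.456 kg.

1351.456 kg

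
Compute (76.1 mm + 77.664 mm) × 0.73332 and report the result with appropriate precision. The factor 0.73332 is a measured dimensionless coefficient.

76.1 mm + 77.664 mm = 153.764 mm; the sum is limited to 1 decimal place (4 s.f.).
Carrying full precision, 153.764 × 0.73332 = 112.75821648 mm; 0.73332 has 5 s.f., so the result keeps min(4, 5) = 4 s.f.
Rounded to 4 significant figures: 112.8 mm.

112.8 mm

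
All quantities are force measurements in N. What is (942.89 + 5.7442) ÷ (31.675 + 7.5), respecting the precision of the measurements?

942.89 + 5.7442 = 948.6342, limited to 2 d.p. → 5 s.f.; 31.675 + 7.5 = 39.175, limited to 1 d.p. → 3 s.f.
Carrying full precision, 948.6342 ÷ 39.175 = 24.215295469…; keep min(5, 3) = 3 s.f.
Rounded to 3 significant figures: 24.2.

24.2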